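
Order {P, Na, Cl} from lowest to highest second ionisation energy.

P < Cl < Na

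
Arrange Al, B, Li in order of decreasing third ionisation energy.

IE_3 is the cost of taking one more electron from the +2 cation: Al²⁺ still has 1 valence electron; B²⁺ still has 1 valence electron; Li²⁺ is already 1 electron into the core.
Breaking into a closed-shell core is much more expensive than removing a leftover valence electron — Li has the largest IE_3 here.
Valence configurations: Al²⁺ [Ne]3s¹, B²⁺ [He]2s¹.
The numbers (kJ/mol): Al 2745, B 3660, Li 11815.
So the third ionization energies run Al < B < Li.

Li > B > Al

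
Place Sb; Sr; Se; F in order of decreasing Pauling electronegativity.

EN rises left→right (higher Z_eff, smaller atoms) and falls top→bottom (larger, more shielded atoms).
Here both period and group differ, so the two effects have to be weighed against each other.
Sb > Sr: Sb lies to the right of Sr in period 5, so the across-period effect alone puts Sb higher.
Se > Sb: relative to Sb, both the across-period and down-group shifts push Se's electronegativity up.
F > Se: relative to Se, both the across-period and down-group shifts push F's electronegativity up.
Approximate values (Pauling): F 3.98, Se 2.55, Sr 0.95, Sb 2.05.
So from highest to lowest: F > Se > Sb > Sr.

F > Se > Sb > Sr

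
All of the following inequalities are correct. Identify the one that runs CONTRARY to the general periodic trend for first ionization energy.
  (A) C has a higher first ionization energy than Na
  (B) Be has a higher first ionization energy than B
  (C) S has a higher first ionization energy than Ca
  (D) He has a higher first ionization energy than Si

(B)

The general trend: first ionization energy increases across a period and decreases down a group.
(A) C (period 2, group 14) vs Na (period 3, group 1): the stated order agrees with the simple trend.
(B) Be (period 2, group 2) vs B (period 2, group 13): the stated order contradicts the simple trend.
(C) S (period 3, group 16) vs Ca (period 4, group 2): the stated order agrees with the simple trend.
(D) He (period 1, group 18) vs Si (period 3, group 14): the stated order agrees with the simple trend.
The exception is (B): removing B's lone 2p electron is easier than breaking Be's filled 2s².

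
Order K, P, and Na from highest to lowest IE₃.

IE_3 is the cost of taking one more electron from the +2 cation: K²⁺ is already 1 electron into the core; P²⁺ still has 3 valence electrons; Na²⁺ is already 1 electron into the core.
Core electrons are held far more tightly than valence electrons, so K and Na top the IE_3 order.
Tabulated IE_3 (kJ/mol): K 4420, P 2914, Na 6910.
Putting it together, IE_3: P < K < Na.

Na > K > P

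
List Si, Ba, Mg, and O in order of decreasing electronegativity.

O is in period 2, group 16; Mg is in period 3, group 2; Si is in period 3, group 14; Ba is in period 6, group 2.
Smaller atoms with higher effective nuclear charge are more electronegative.
Neither a single period nor a single group — weigh both effects.
Mg > Ba: they share group 2; the group trend gives Mg the larger value.
Si > Mg: Si lies to the right of Mg in period 3, so the across-period effect alone puts Si higher.
O > Si: relative to Si, both the across-period and down-group shifts push O's electronegativity up.
Tabulated electronegativity (Pauling): O 3.44, Mg 1.31, Si 1.90, Ba 0.89.
So from highest to lowest: O > Si > Mg > Ba.

O > Si > Mg > Ba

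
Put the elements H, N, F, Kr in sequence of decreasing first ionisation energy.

F > N > Kr > H

First ionization energy rises across a period (greater Z_eff holds electrons more tightly) and falls down a group (valence electrons are farther from the nucleus).
Neither a single period nor a single group — weigh both effects.
Kr > H: the two effects oppose for this pair; the across-period effect wins (1351 vs 1312 kJ/mol).
N > Kr: the two effects oppose for this pair; the down-group effect wins (1402 vs 1351 kJ/mol).
F > N: both are in period 2; the period trend gives F the larger value.
For reference (kJ/mol): H 1312, N 1402, F 1681, Kr 1351.
So from highest to lowest: F > N > Kr > H.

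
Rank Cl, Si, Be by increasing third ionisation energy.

Consider each +2 ion: Cl²⁺ still has 5 valence electrons; Si²⁺ still has 2 valence electrons; Be²⁺ is the bare [He] core.
Pulling an electron out of a noble-gas core costs far more than removing a remaining valence electron, so Be sits at the high end of IE_3.
Valence configurations: Cl²⁺ [Ne]3s²3p³, Si²⁺ [Ne]3s².
Approximate IE_3 values (kJ/mol): Cl 3822, Si 3232, Be 14849.
So the third ionization energies run Si < Cl < Be.

Si < Cl < Be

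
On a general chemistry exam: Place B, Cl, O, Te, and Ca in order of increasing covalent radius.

B is in period 2, group 13; O is in period 2, group 16; Cl is in period 3, group 17; Ca is in period 4, group 2; Te is in period 5, group 16.
Moving right in a period, electrons are added to the same shell under a stronger nuclear pull, so atoms get smaller; moving down, a new shell is opened and atoms get larger.
Here both period and group differ, so the two effects have to be weighed against each other.
B > O: both are in period 2; the period trend gives B the larger value.
Cl > B: the two effects oppose for this pair; the down-group effect wins (99 vs 85 pm).
Te > Cl: both effects reinforce here, so Te is clearly the larger of the two.
Ca > Te: period and group pull opposite ways; the across-period shift dominates (171 vs 136 pm).
Approximate values (pm): B 85, O 63, Cl 99, Ca 171, Te 136.
So from smallest to largest: O < B < Cl < Te < Ca.

O < B < Cl < Te < Ca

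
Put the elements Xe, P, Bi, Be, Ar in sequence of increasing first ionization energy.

Be is in period 2, group 2; P is in period 3, group 15; Ar is in period 3, group 18; Xe is in period 5, group 18; Bi is in period 6, group 15.
IE₁ increases left→right with effective nuclear charge and decreases top→bottom as the valence shell moves farther out.
These span different periods and groups, so the two trends combine.
Be > Bi: period and group pull opposite ways; the down-group shift dominates (900 vs 703 kJ/mol).
P > Be: period and group pull opposite ways; the across-period shift dominates (1012 vs 900 kJ/mol).
Xe > P: period and group pull opposite ways; the across-period shift dominates (1170 vs 1012 kJ/mol).
Ar > Xe: Ar sits above Xe in group 18, so the down-group effect alone puts Ar higher.
For reference (kJ/mol): Be 900, P 1012, Ar 1521, Xe 1170, Bi 703.
So from lowest to highest: Bi < Be < P < Xe < Ar.

Bi < Be < P < Xe < Ar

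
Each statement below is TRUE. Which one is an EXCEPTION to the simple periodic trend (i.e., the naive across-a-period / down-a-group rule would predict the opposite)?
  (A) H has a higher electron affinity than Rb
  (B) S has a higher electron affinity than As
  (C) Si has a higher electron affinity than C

(C)

The general trend: electron affinity increases across a period and decreases down a group.
(A) H (period 1, group 1) vs Rb (period 5, group 1): the stated order agrees with the simple trend.
(B) S (period 3, group 16) vs As (period 4, group 15): the stated order agrees with the simple trend.
(C) Si (period 3, group 14) vs C (period 2, group 14): the stated order contradicts the simple trend.
The exception is (C): Si's larger, more diffuse 3p orbitals accept an added electron slightly more readily than C's compact 2p.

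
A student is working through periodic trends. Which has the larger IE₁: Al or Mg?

Mg

Mg is in period 3, group 2; Al is in period 3, group 13.
Across a period the outer electron is held more tightly (higher IE₁); down a group it sits in a higher shell, more shielded, and comes off more easily.
All lie in period 3; the across-period trend (first ionization energy increases left to right) applies, with the exception below.
Note the exception: Mg has a higher first ionization energy than Al, contrary to the simple trend — Al's single 3p electron is easier to remove than one from Mg's filled 3s².
Approximate values (kJ/mol): Mg 738, Al 578.
So Mg has the larger IE₁ (Mg > Al).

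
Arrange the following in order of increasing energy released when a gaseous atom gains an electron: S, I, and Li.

Li is in period 2, group 1; S is in period 3, group 16; I is in period 5, group 17.
Electron affinity generally becomes more exothermic across a period toward the halogens and less exothermic down a group.
Here both period and group differ, so the two effects have to be weighed against each other.
S > Li: the two effects oppose for this pair; the across-period effect wins (200 vs 60 kJ/mol).
I > S: the two effects oppose for this pair; the across-period effect wins (295 vs 200 kJ/mol).
Tabulated electron affinity (kJ/mol): Li 60, S 200, I 295.
So from lowest to highest: Li < S < I.

Li < S < I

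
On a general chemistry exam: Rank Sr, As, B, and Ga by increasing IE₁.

Sr < Ga < B < As

B is in period 2, group 13; Ga is in period 4, group 13; As is in period 4, group 15; Sr is in period 5, group 2.
IE₁ increases left→right with effective nuclear charge and decreases top→bottom as the valence shell moves farther out.
Neither a single period nor a single group — weigh both effects.
Ga > Sr: relative to Sr, both the across-period and down-group shifts push Ga's first ionization energy up.
B > Ga: they share group 13; the group trend gives B the larger value.
As > B: period and group pull opposite ways; the across-period shift dominates (947 vs 801 kJ/mol).
For reference (kJ/mol): B 801, Ga 579, As 947, Sr 550.
So from lowest to highest: Sr < Ga < B < As.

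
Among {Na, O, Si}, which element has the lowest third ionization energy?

Si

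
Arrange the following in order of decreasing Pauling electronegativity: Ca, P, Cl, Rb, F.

F > Cl > P > Ca > Rb

Atoms toward the upper right of the periodic table pull bonding electrons most strongly.
Neither a single period nor a single group — weigh both effects.
Ca > Rb: both effects reinforce here, so Ca is clearly the higher of the two.
P > Ca: both effects reinforce here, so P is clearly the higher of the two.
Cl > P: both are in period 3; the period trend gives Cl the larger value.
F > Cl: they share group 17; the group trend gives F the larger value.
Tabulated electronegativity (Pauling): F 3.98, P 2.19, Cl 3.16, Ca 1.00, Rb 0.82.
So from highest to lowest: F > Cl > P > Ca > Rb.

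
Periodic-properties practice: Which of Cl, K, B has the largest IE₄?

B

The fourth ionization energy removes an electron from the +3 ion. For each element: Cl³⁺ still has 4 valence electrons; K³⁺ is already 2 electrons into the core; B³⁺ is the bare [He] core.
Pulling an electron out of a noble-gas core costs far more than removing a remaining valence electron, so K and B sit at the high end of IE_4.
Tabulated IE_4 (kJ/mol): Cl 5159, K 5877, B 25026.
Putting it together, IE_4: Cl < K < B.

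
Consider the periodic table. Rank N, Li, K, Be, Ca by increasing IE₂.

IE_2 is the cost of taking one more electron from the +1 cation: N⁺ still has 4 valence electrons; Li⁺ is the bare [He] core; K⁺ is the bare [Ar] core; Be⁺ still has 1 valence electron; Ca⁺ still has 1 valence electron.
Core electrons are held far more tightly than valence electrons, so K and Li top the IE_2 order.
Valence configurations: N⁺ [He]2s²2p², Be⁺ [He]2s¹, Ca⁺ [Ar]4s¹.
Approximate IE_2 values (kJ/mol): N 2856, Li 7298, K 3052, Be 1757, Ca 1145.
Hence IE_2: Ca < Be < N < K < Li.

Ca < Be < N < K < Li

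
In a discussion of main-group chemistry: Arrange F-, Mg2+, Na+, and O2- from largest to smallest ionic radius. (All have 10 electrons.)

O2-, F-, Na+, Mg2+

All of these have 10 electrons, so size is governed by nuclear charge alone: the more protons, the stronger the pull on the same electron cloud, and the smaller the ion.
Nuclear charges: Mg2+ (Z=12), Na+ (Z=11), F- (Z=9), O2- (Z=8).
Largest to smallest: O2- > F- > Na+ > Mg2+.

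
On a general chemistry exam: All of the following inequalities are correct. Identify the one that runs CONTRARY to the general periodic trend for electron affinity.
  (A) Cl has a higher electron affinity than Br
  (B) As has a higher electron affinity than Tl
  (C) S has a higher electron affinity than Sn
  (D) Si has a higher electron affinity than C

(D)

The general trend: electron affinity increases across a period and decreases down a group.
(A) Cl (period 3, group 17) vs Br (period 4, group 17): the stated order agrees with the simple trend.
(B) As (period 4, group 15) vs Tl (period 6, group 13): the stated order agrees with the simple trend.
(C) S (period 3, group 16) vs Sn (period 5, group 14): the stated order agrees with the simple trend.
(D) Si (period 3, group 14) vs C (period 2, group 14): the stated order contradicts the simple trend.
The exception is (D): Si's larger, more diffuse 3p orbitals accept an added electron slightly more readily than C's compact 2p.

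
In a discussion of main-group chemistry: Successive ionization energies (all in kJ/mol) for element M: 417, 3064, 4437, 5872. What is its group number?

Group 1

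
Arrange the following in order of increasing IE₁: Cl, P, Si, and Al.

Removing the outermost electron gets harder across a period and easier down a group.
All lie in period 3, so first ionization energy increases left to right.
So from lowest to highest: Al < Si < P < Cl.

Al < Si < P < Cl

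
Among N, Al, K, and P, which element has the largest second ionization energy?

K

After 1 electron has been removed, what remains? N⁺ still has 4 valence electrons; Al⁺ still has 2 valence electrons; K⁺ is the bare [Ar] core; P⁺ still has 4 valence electrons.
Pulling an electron out of a noble-gas core costs far more than removing a remaining valence electron, so K sits at the high end of IE_2.
Valence configurations: N⁺ [He]2s²2p², Al⁺ [Ne]3s², P⁺ [Ne]3s²3p².
Tabulated IE_2 (kJ/mol): N 2856, Al 1817, K 3052, P 1907.
Putting it together, IE_2: Al < P < N < K.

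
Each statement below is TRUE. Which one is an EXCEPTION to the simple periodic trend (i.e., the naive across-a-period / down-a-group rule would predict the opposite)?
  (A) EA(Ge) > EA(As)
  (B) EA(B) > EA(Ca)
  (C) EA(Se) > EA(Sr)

(A)

The general trend: electron affinity increases across a period and decreases down a group.
(A) Ge (period 4, group 14) vs As (period 4, group 15): the stated order contradicts the simple trend.
(B) B (period 2, group 13) vs Ca (period 4, group 2): the stated order agrees with the simple trend.
(C) Se (period 4, group 16) vs Sr (period 5, group 2): the stated order agrees with the simple trend.
The exception is (A): adding an electron to As's half-filled 4p³ is unfavourable, so Ge (4p²) has the more exothermic EA.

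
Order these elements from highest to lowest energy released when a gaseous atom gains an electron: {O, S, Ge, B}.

S, O, Ge, B

B is in period 2, group 13; O is in period 2, group 16; S is in period 3, group 16; Ge is in period 4, group 14.
EA tends to increase across a period and decrease down a group, though the pattern is less regular than for IE or radius.
Neither a single period nor a single group — weigh both effects.
Ge > B: period and group pull opposite ways; the across-period shift dominates (119 vs 27 kJ/mol).
O > Ge: both effects reinforce here, so O is clearly the higher of the two.
S > O: this pair runs against the simple trend — see the exception note.
Note the exception: S has a higher electron affinity than O, contrary to the simple trend — the compact 2p subshell of O repels the added electron more than S's larger 3p does.
Tabulated electron affinity (kJ/mol): B 27, O 141, S 200, Ge 119.
So from highest to lowest: S > O > Ge > B.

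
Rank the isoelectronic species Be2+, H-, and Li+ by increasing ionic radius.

All of these have 2 electrons, so size is governed by nuclear charge alone: the more protons, the stronger the pull on the same electron cloud, and the smaller the ion.
Nuclear charges: Be2+ (Z=4), Li+ (Z=3), H- (Z=1).
Smallest to largest: Be2+ < Li+ < H-.

Be2+ < Li+ < H-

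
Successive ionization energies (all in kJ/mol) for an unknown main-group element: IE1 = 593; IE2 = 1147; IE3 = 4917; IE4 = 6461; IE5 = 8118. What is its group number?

Look for the largest jump between consecutive ionization energies: IE3/IE2 ≈ 4.3, far larger than any earlier ratio.
That jump marks the point where a core electron is being removed. So the atom has 2 valence electrons.
A main-group element with 2 valence electrons is in group 2.

Group 2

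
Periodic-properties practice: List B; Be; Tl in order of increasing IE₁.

Be is in period 2, group 2; B is in period 2, group 13; Tl is in period 6, group 13.
Removing the outermost electron gets harder across a period and easier down a group.
These span different periods and groups, so the two trends combine.
B > Tl: B sits above Tl in group 13, so the down-group effect alone puts B higher.
Be > B: this pair runs against the simple trend — see the exception note.
Note the exception: Be has a higher first ionization energy than B, contrary to the simple trend — removing B's lone 2p electron is easier than breaking Be's filled 2s².
Tabulated first ionization energy (kJ/mol): Be 900, B 801, Tl 589.
So from lowest to highest: Tl < B < Be.

Tl < B < Be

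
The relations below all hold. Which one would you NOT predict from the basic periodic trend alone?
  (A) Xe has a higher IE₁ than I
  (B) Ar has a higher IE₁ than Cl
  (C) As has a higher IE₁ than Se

The general trend: IE₁ increases across a period and decreases down a group.
(A) Xe (period 5, group 18) vs I (period 5, group 17): the stated order agrees with the simple trend.
(B) Ar (period 3, group 18) vs Cl (period 3, group 17): the stated order agrees with the simple trend.
(C) As (period 4, group 15) vs Se (period 4, group 16): the stated order contradicts the simple trend.
The exception is (C): Se (4p⁴) ionizes more easily than half-filled As (4p³).

(C)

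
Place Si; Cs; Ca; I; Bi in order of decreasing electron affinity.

I, Si, Bi, Cs, Ca

Si is in period 3, group 14; Ca is in period 4, group 2; I is in period 5, group 17; Cs is in period 6, group 1; Bi is in period 6, group 15.
Electron affinity generally becomes more exothermic across a period toward the halogens and less exothermic down a group.
Here both period and group differ, so the two effects have to be weighed against each other.
Cs > Ca: this pair runs against the simple trend — see the exception note.
Bi > Cs: both are in period 6; the period trend gives Bi the larger value.
Si > Bi: the two effects oppose for this pair; the down-group effect wins (134 vs 91 kJ/mol).
I > Si: period and group pull opposite ways; the across-period shift dominates (295 vs 134 kJ/mol).
Note the exception: Cs has a higher electron affinity than Ca, contrary to the simple trend — adding an electron to Ca (ns²) has to open a new, higher-energy np subshell, which is unfavourable.
For reference (kJ/mol): Si 134, Ca 2, I 295, Cs 46, Bi 91.
So from highest to lowest: I > Si > Bi > Cs > Ca.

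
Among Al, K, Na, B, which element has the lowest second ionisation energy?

Al

The second ionization energy removes an electron from the +1 ion. For each element: Al⁺ still has 2 valence electrons; K⁺ is the bare [Ar] core; Na⁺ is the bare [Ne] core; B⁺ still has 2 valence electrons.
Core electrons are held far more tightly than valence electrons, so K and Na top the IE_2 order.
Valence configurations: Al⁺ [Ne]3s², B⁺ [He]2s².
Approximate IE_2 values (kJ/mol): Al 1817, K 3052, Na 4562, B 2427.
Putting it together, IE_2: Al < B < K < Na.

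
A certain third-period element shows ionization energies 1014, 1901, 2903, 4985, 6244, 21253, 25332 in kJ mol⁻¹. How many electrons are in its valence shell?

5

Look for the largest jump between consecutive ionization energies: IE6/IE5 ≈ 3.4, far larger than any earlier ratio.
That jump marks the point where a core electron is being removed. So the atom has 5 valence electrons.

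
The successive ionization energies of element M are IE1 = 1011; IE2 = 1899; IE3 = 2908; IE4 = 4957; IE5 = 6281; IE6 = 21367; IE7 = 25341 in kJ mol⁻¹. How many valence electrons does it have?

5

Look for the largest jump between consecutive ionization energies: IE6/IE5 ≈ 3.4, far larger than any earlier ratio.
That jump marks the point where a core electron is being removed. So the atom has 5 valence electrons.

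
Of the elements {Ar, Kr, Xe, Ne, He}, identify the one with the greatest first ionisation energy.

He is in period 1, group 18; Ne is in period 2, group 18; Ar is in period 3, group 18; Kr is in period 4, group 18; Xe is in period 5, group 18.
Across a period the outer electron is held more tightly (higher IE₁); down a group it sits in a higher shell, more shielded, and comes off more easily.
All are in group 18, so first ionization energy increases up the group.
The greatest first ionisation energy among these belongs to He.

He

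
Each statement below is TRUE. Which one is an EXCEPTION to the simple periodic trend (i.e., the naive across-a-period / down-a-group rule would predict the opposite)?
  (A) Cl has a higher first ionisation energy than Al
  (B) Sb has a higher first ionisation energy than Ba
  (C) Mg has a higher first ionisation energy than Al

(C)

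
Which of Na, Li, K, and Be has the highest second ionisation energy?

Li

Consider each +1 ion: Na⁺ is the bare [Ne] core; Li⁺ is the bare [He] core; K⁺ is the bare [Ar] core; Be⁺ still has 1 valence electron.
Core electrons are held far more tightly than valence electrons, so K, Na and Li top the IE_2 order.
The numbers (kJ/mol): Na 4562, Li 7298, K 3052, Be 1757.
Putting it together, IE_2: Be < K < Na < Li.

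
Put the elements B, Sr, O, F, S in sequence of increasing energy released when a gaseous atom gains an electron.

B is in period 2, group 13; O is in period 2, group 16; F is in period 2, group 17; S is in period 3, group 16; Sr is in period 5, group 2.
Adding an electron releases more energy for atoms nearer the top right (short of the noble gases).
Neither a single period nor a single group — weigh both effects.
B > Sr: relative to Sr, both the across-period and down-group shifts push B's electron affinity up.
O > B: O lies to the right of B in period 2, so the across-period effect alone puts O higher.
S > O: this pair runs against the simple trend — see the exception note.
F > S: relative to S, both the across-period and down-group shifts push F's electron affinity up.
Note the exception: S has a higher electron affinity than O, contrary to the simple trend — the compact 2p subshell of O repels the added electron more than S's larger 3p does.
Tabulated electron affinity (kJ/mol): B 27, O 141, F 328, S 200, Sr 5.
So from lowest to highest: Sr < B < O < S < F.

Sr, B, O, S, F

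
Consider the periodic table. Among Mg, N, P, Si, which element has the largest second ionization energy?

N

IE_2 is the cost of taking one more electron from the +1 cation: Mg⁺ still has 1 valence electron; N⁺ still has 4 valence electrons; P⁺ still has 4 valence electrons; Si⁺ still has 3 valence electrons.
All are still removing valence electrons, so compare the +1 ions as you would atoms: IE_2 generally rises across a period (higher Z_eff) and falls down a group (larger shell), subject to the usual subshell exceptions.
Valence configurations: Mg⁺ [Ne]3s¹, N⁺ [He]2s²2p², P⁺ [Ne]3s²3p², Si⁺ [Ne]3s²3p¹.
Tabulated IE_2 (kJ/mol): Mg 1451, N 2856, P 1907, Si 1577.
So the second ionization energies run Mg < Si < P < N.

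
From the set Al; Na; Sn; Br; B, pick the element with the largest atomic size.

Across a period the added protons contract the valence shell; down a group each new principal shell makes the atom larger.
Neither a single period nor a single group — weigh both effects.
Br > B: period and group pull opposite ways; the down-group shift dominates (114 vs 85 pm).
Al > Br: the two effects oppose for this pair; the across-period effect wins (126 vs 114 pm).
Sn > Al: period and group pull opposite ways; the down-group shift dominates (140 vs 126 pm).
Na > Sn: the two effects oppose for this pair; the across-period effect wins (155 vs 140 pm).
For reference (pm): B 85, Na 155, Al 126, Br 114, Sn 140.
The largest atomic size among these belongs to Na.

Na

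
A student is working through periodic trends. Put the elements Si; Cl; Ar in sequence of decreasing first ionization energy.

Across a period the outer electron is held more tightly (higher IE₁); down a group it sits in a higher shell, more shielded, and comes off more easily.
All lie in period 3, so first ionization energy increases left to right.
So from highest to lowest: Ar > Cl > Si.

Ar, Cl, Si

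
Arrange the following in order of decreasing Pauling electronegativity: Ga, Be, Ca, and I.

Be is in period 2, group 2; Ca is in period 4, group 2; Ga is in period 4, group 13; I is in period 5, group 17.
Smaller atoms with higher effective nuclear charge are more electronegative.
Neither a single period nor a single group — weigh both effects.
Be > Ca: they share group 2; the group trend gives Be the larger value.
Ga > Be: period and group pull opposite ways; the across-period shift dominates (1.81 vs 1.57).
I > Ga: period and group pull opposite ways; the across-period shift dominates (2.66 vs 1.81).
Approximate values (Pauling): Be 1.57, Ca 1.00, Ga 1.81, I 2.66.
So from highest to lowest: I > Ga > Be > Ca.

I > Ga > Be > Ca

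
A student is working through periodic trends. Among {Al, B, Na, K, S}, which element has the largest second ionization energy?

After 1 electron has been removed, what remains? Al⁺ still has 2 valence electrons; B⁺ still has 2 valence electrons; Na⁺ is the bare [Ne] core; K⁺ is the bare [Ar] core; S⁺ still has 5 valence electrons.
Breaking into a closed-shell core is much more expensive than removing a leftover valence electron — K and Na have the largest IE_2 here.
Valence configurations: Al⁺ [Ne]3s², B⁺ [He]2s², S⁺ [Ne]3s²3p³.
The numbers (kJ/mol): Al 1817, B 2427, Na 4562, K 3052, S 2252.
Putting it together, IE_2: Al < S < B < K < Na.

Na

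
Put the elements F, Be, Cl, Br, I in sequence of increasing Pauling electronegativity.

Be < I < Br < Cl < F

Be is in period 2, group 2; F is in period 2, group 17; Cl is in period 3, group 17; Br is in period 4, group 17; I is in period 5, group 17.
Atoms toward the upper right of the periodic table pull bonding electrons most strongly.
Here both period and group differ, so the two effects have to be weighed against each other.
I > Be: the two effects oppose for this pair; the across-period effect wins (2.66 vs 1.57).
Br > I: Br sits above I in group 17, so the down-group effect alone puts Br higher.
Cl > Br: they share group 17; the group trend gives Cl the larger value.
F > Cl: they share group 17; the group trend gives F the larger value.
Approximate values (Pauling): Be 1.57, F 3.98, Cl 3.16, Br 2.96, I 2.66.
So from lowest to highest: Be < I < Br < Cl < F.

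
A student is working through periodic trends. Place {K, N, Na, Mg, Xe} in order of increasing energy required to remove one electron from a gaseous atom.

K < Na < Mg < Xe < N

N is in period 2, group 15; Na is in period 3, group 1; Mg is in period 3, group 2; K is in period 4, group 1; Xe is in period 5, group 18.
Across a period the outer electron is held more tightly (higher IE₁); down a group it sits in a higher shell, more shielded, and comes off more easily.
Here both period and group differ, so the two effects have to be weighed against each other.
Na > K: Na sits above K in group 1, so the down-group effect alone puts Na higher.
Mg > Na: both are in period 3; the period trend gives Mg the larger value.
Xe > Mg: period and group pull opposite ways; the across-period shift dominates (1170 vs 738 kJ/mol).
N > Xe: period and group pull opposite ways; the down-group shift dominates (1402 vs 1170 kJ/mol).
Approximate values (kJ/mol): N 1402, Na 496, Mg 738, K 419, Xe 1170.
So from lowest to highest: K < Na < Mg < Xe < N.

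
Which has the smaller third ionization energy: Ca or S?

IE_3 is the cost of taking one more electron from the +2 cation: Ca²⁺ is the bare [Ar] core; S²⁺ still has 4 valence electrons.
Breaking into a closed-shell core is much more expensive than removing a leftover valence electron — Ca has the largest IE_3 here.
Approximate IE_3 values (kJ/mol): Ca 4912, S 3357.
Putting it together, IE_3: S < Ca.

S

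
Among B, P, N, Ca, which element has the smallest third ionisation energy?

Consider each +2 ion: B²⁺ still has 1 valence electron; P²⁺ still has 3 valence electrons; N²⁺ still has 3 valence electrons; Ca²⁺ is the bare [Ar] core.
Pulling an electron out of a noble-gas core costs far more than removing a remaining valence electron, so Ca sits at the high end of IE_3.
Valence configurations: B²⁺ [He]2s¹, P²⁺ [Ne]3s²3p¹, N²⁺ [He]2s²2p¹.
Tabulated IE_3 (kJ/mol): B 3660, P 2914, N 4578, Ca 4912.
Hence IE_3: P < B < N < Ca.

P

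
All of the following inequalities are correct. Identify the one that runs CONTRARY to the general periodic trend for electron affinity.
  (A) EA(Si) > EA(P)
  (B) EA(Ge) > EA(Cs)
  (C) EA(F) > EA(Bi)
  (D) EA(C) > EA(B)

(A)

The general trend: electron affinity increases across a period and decreases down a group.
(A) Si (period 3, group 14) vs P (period 3, group 15): the stated order contradicts the simple trend.
(B) Ge (period 4, group 14) vs Cs (period 6, group 1): the stated order agrees with the simple trend.
(C) F (period 2, group 17) vs Bi (period 6, group 15): the stated order agrees with the simple trend.
(D) C (period 2, group 14) vs B (period 2, group 13): the stated order agrees with the simple trend.
The exception is (A): adding an electron to P's half-filled 3p³ is unfavourable, so Si (3p²) has the more exothermic EA.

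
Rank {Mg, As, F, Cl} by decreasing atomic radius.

Mg > As > Cl > F

F is in period 2, group 17; Mg is in period 3, group 2; Cl is in period 3, group 17; As is in period 4, group 15.
Atomic radius shrinks across a period as nuclear charge pulls the same shell inward, and grows down a group as new shells are added.
These span different periods and groups, so the two trends combine.
Cl > F: Cl sits below F in group 17, so the down-group effect alone puts Cl larger.
As > Cl: relative to Cl, both the across-period and down-group shifts push As's atomic radius up.
Mg > As: period and group pull opposite ways; the across-period shift dominates (139 vs 121 pm).
For reference (pm): F 64, Mg 139, Cl 99, As 121.
So from largest to smallest: Mg > As > Cl > F.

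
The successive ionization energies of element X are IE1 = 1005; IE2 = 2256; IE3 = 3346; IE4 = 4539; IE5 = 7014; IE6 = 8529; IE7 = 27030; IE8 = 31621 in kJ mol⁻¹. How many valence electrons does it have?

Look for the largest jump between consecutive ionization energies: IE7/IE6 ≈ 3.2, far larger than any earlier ratio.
That jump marks the point where a core electron is being removed. So the atom has 6 valence electrons.

6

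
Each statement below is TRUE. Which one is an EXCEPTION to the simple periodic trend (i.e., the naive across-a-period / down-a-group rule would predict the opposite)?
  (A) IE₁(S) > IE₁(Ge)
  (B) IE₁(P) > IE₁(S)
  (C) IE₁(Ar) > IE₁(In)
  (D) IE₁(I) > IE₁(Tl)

The general trend: first ionization energy increases across a period and decreases down a group.
(A) S (period 3, group 16) vs Ge (period 4, group 14): the stated order agrees with the simple trend.
(B) P (period 3, group 15) vs S (period 3, group 16): the stated order contradicts the simple trend.
(C) Ar (period 3, group 18) vs In (period 5, group 13): the stated order agrees with the simple trend.
(D) I (period 5, group 17) vs Tl (period 6, group 13): the stated order agrees with the simple trend.
The exception is (B): S (3p⁴) ionizes more easily than half-filled P (3p³) because the paired 3p electron in S is pushed out by e⁻–e⁻ repulsion.

(B)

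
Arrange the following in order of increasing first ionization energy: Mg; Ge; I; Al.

Al < Mg < Ge < I

Removing the outermost electron gets harder across a period and easier down a group.
Here both period and group differ, so the two effects have to be weighed against each other.
Mg > Al: this pair runs against the simple trend — see the exception note.
Ge > Mg: period and group pull opposite ways; the across-period shift dominates (762 vs 738 kJ/mol).
I > Ge: period and group pull opposite ways; the across-period shift dominates (1008 vs 762 kJ/mol).
Note the exception: Mg has a higher first ionization energy than Al, contrary to the simple trend — Al's single 3p electron is easier to remove than one from Mg's filled 3s².
Approximate values (kJ/mol): Mg 738, Al 578, Ge 762, I 1008.
So from lowest to highest: Al < Mg < Ge < I.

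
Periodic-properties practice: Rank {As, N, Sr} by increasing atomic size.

Moving right in a period, electrons are added to the same shell under a stronger nuclear pull, so atoms get smaller; moving down, a new shell is opened and atoms get larger.
Here both period and group differ, so the two effects have to be weighed against each other.
As > N: they share group 15; the group trend gives As the larger value.
Sr > As: both effects reinforce here, so Sr is clearly the larger of the two.
Tabulated atomic radius (pm): N 71, As 121, Sr 185.
So from smallest to largest: N < As < Sr.

N, As, Sr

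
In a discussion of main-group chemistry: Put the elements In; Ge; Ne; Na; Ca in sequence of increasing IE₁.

Na, In, Ca, Ge, Ne

Ne is in period 2, group 18; Na is in period 3, group 1; Ca is in period 4, group 2; Ge is in period 4, group 14; In is in period 5, group 13.
Across a period the outer electron is held more tightly (higher IE₁); down a group it sits in a higher shell, more shielded, and comes off more easily.
These span different periods and groups, so the two trends combine.
In > Na: the two effects oppose for this pair; the across-period effect wins (558 vs 496 kJ/mol).
Ca > In: the two effects oppose for this pair; the down-group effect wins (590 vs 558 kJ/mol).
Ge > Ca: both are in period 4; the period trend gives Ge the larger value.
Ne > Ge: both effects reinforce here, so Ne is clearly the higher of the two.
Approximate values (kJ/mol): Ne 2081, Na 496, Ca 590, Ge 762, In 558.
So from lowest to highest: Na < In < Ca < Ge < Ne.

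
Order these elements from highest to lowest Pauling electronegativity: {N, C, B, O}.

O > N > C > B

Atoms toward the upper right of the periodic table pull bonding electrons most strongly.
All lie in period 2, so electronegativity increases left to right.
So from highest to lowest: O > N > C > B.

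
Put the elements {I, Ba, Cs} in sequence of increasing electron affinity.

Electron affinity generally becomes more exothermic across a period toward the halogens and less exothermic down a group.
These span different periods and groups, so the two trends combine.
Cs > Ba: this pair runs against the simple trend — see the exception note.
I > Cs: both effects reinforce here, so I is clearly the higher of the two.
Note the exception: Cs has a higher electron affinity than Ba, contrary to the simple trend — adding an electron to Ba (ns²) has to open a new, higher-energy np subshell, which is unfavourable.
For reference (kJ/mol): I 295, Cs 46, Ba 14.
So from lowest to highest: Ba < Cs < I.

Ba < Cs < I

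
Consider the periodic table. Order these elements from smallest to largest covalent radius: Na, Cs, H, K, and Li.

Moving right in a period, electrons are added to the same shell under a stronger nuclear pull, so atoms get smaller; moving down, a new shell is opened and atoms get larger.
All are in group 1, so atomic radius increases down the group.
So from smallest to largest: H < Li < Na < K < Cs.

H, Li, Na, K, Cs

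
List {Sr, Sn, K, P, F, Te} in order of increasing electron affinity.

Sr < K < P < Sn < Te < F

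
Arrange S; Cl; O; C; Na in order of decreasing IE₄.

Na > O > C > Cl > S

Consider each +3 ion: S³⁺ still has 3 valence electrons; Cl³⁺ still has 4 valence electrons; O³⁺ still has 3 valence electrons; C³⁺ still has 1 valence electron; Na³⁺ is already 2 electrons into the core.
Breaking into a closed-shell core is much more expensive than removing a leftover valence electron — Na has the largest IE_4 here.
Valence configurations: S³⁺ [Ne]3s²3p¹, Cl³⁺ [Ne]3s²3p², O³⁺ [He]2s²2p¹, C³⁺ [He]2s¹.
The numbers (kJ/mol): S 4556, Cl 5159, O 7469, C 6223, Na 9543.
Putting it together, IE_4: S < Cl < C < O < Na.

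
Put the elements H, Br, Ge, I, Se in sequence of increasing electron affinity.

H is in period 1, group 1; Ge is in period 4, group 14; Se is in period 4, group 16; Br is in period 4, group 17; I is in period 5, group 17.
Electron affinity generally becomes more exothermic across a period toward the halogens and less exothermic down a group.
Neither a single period nor a single group — weigh both effects.
Ge > H: the two effects oppose for this pair; the across-period effect wins (119 vs 73 kJ/mol).
Se > Ge: both are in period 4; the period trend gives Se the larger value.
I > Se: period and group pull opposite ways; the across-period shift dominates (295 vs 195 kJ/mol).
Br > I: they share group 17; the group trend gives Br the larger value.
Approximate values (kJ/mol): H 73, Ge 119, Se 195, Br 325, I 295.
So from lowest to highest: H < Ge < Se < I < Br.

H < Ge < Se < I < Br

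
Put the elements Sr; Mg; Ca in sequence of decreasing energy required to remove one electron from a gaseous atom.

Mg > Ca > Sr

Mg is in period 3, group 2; Ca is in period 4, group 2; Sr is in period 5, group 2.
First ionization energy rises across a period (greater Z_eff holds electrons more tightly) and falls down a group (valence electrons are farther from the nucleus).
All are in group 2, so first ionization energy increases up the group.
So from highest to lowest: Mg > Ca > Sr.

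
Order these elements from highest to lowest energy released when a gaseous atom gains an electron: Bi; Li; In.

Electron affinity generally becomes more exothermic across a period toward the halogens and less exothermic down a group.
Neither a single period nor a single group — weigh both effects.
Li > In: period and group pull opposite ways; the down-group shift dominates (60 vs 29 kJ/mol).
Bi > Li: period and group pull opposite ways; the across-period shift dominates (91 vs 60 kJ/mol).
Tabulated electron affinity (kJ/mol): Li 60, In 29, Bi 91.
So from highest to lowest: Bi > Li > In.

Bi, Li, In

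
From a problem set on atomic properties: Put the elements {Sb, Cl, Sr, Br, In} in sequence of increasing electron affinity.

Cl is in period 3, group 17; Br is in period 4, group 17; Sr is in period 5, group 2; In is in period 5, group 13; Sb is in period 5, group 15.
Electron affinity generally becomes more exothermic across a period toward the halogens and less exothermic down a group.
Here both period and group differ, so the two effects have to be weighed against each other.
In > Sr: both are in period 5; the period trend gives In the larger value.
Sb > In: Sb lies to the right of In in period 5, so the across-period effect alone puts Sb higher.
Br > Sb: both effects reinforce here, so Br is clearly the higher of the two.
Cl > Br: Cl sits above Br in group 17, so the down-group effect alone puts Cl higher.
Tabulated electron affinity (kJ/mol): Cl 349, Br 325, Sr 5, In 29, Sb 103.
So from lowest to highest: Sr < In < Sb < Br < Cl.

Sr < In < Sb < Br < Cl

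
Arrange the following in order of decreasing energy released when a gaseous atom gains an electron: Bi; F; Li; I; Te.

Adding an electron releases more energy for atoms nearer the top right (short of the noble gases).
Here both period and group differ, so the two effects have to be weighed against each other.
Bi > Li: period and group pull opposite ways; the across-period shift dominates (91 vs 60 kJ/mol).
Te > Bi: relative to Bi, both the across-period and down-group shifts push Te's electron affinity up.
I > Te: both are in period 5; the period trend gives I the larger value.
F > I: they share group 17; the group trend gives F the larger value.
Tabulated electron affinity (kJ/mol): Li 60, F 328, Te 190, I 295, Bi 91.
So from highest to lowest: F > I > Te > Bi > Li.

F > I > Te > Bi > Li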